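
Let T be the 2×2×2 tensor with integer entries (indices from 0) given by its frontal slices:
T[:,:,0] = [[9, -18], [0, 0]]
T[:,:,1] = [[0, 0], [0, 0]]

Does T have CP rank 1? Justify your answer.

Yes

If T = a ⊗ b ⊗ c then every fibre of T is a multiple of the corresponding factor, so read the factors off the fibres through the nonzero entry T[0,0,0] = 9.
The mode-1 fibre T[:,0,0] = [9, 0] gives a = [1, 0] (primitive direction); the mode-2 fibre T[0,:,0] = [9, -18] gives b = [1, -2]; then c[k] = T[0,0,k] / (a[0]·b[0]) = [9, 0] / 1 = [9, 0].
Expanding [1, 0] ⊗ [1, -2] ⊗ [9, 0] reproduces all 8 entries of T, so T = [1, 0] ⊗ [1, -2] ⊗ [9, 0] and rank(T) ≤ 1.
Equivalently every frontal slice T[:,:,k] is c[k] times the rank-1 matrix [1, 0] ⊗ [1, -2]. So T has rank 1 (it is nonzero).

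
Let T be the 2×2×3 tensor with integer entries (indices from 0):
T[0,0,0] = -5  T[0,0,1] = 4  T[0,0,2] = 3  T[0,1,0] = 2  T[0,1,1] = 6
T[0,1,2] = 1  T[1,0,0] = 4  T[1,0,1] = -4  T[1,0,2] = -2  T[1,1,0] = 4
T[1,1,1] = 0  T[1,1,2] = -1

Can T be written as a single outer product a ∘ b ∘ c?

The mode-3 unfolding of T (rows indexed by k, columns by (i,j) = (0,0), (0,1), (1,0), (1,1)) is [[-5, 2, 4, 4], [4, 6, -4, 0], [3, 1, -2, -1]].
There the 3×3 minor on rows k ∈ {0, 1, 2}, columns (i,j) ∈ {(0,0), (0,1), (1,0)} is det [[-5, 2, 4], [4, 6, -4], [3, 1, -2]] = -24 ≠ 0, so this unfolding has rank ≥ 3; CP rank is at least every unfolding rank, so rank(T) ≥ 3.
In particular rank(T) ≥ 3 > 1, so T is not rank-1.

No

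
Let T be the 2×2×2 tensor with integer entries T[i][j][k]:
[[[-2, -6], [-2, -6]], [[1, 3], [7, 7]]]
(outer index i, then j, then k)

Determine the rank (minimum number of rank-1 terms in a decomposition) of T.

Lower bound: the mode-3 unfolding of T (rows indexed by k, columns by (i,j) = (0,0), (0,1), (1,0), (1,1)) is [[-2, -2, 1, 7], [-6, -6, 3, 7]].
There the 2×2 minor on rows k ∈ {0, 1}, columns (i,j) ∈ {(0,0), (1,1)} is det [[-2, 7], [-6, 7]] = 28 ≠ 0, so this unfolding has rank ≥ 2; CP rank is at least every unfolding rank, so rank(T) ≥ 2. (Unfolding ranks only ever bound the CP rank from below — rank(T) can be strictly larger than all of them — so the matching upper bound has to come from an explicit 2-term decomposition.)
Upper bound — finding two terms. Write S_k = T[:,:,k] for the frontal slices: S₀ = [[-2, -2], [1, 7]], S₁ = [[-6, -6], [3, 7]].
If T = a₁ ⊗ b₁ ⊗ c₁ + a₂ ⊗ b₂ ⊗ c₂ then each S_k = c₁[k]·a₁b₁ᵀ + c₂[k]·a₂b₂ᵀ. S₀ and S₁ are linearly independent, so a₁b₁ᵀ and a₂b₂ᵀ must span the same plane of matrices: they are the rank-1 matrices of the form x·S₀ + y·S₁.
det(x·S₀ + y·S₁) is −12·x² − 44·xy − 24·y² = (-4)·(x + 3·y)(3·x + 2·y), vanishing at (x:y) = (3:-1) and (2:-3).
M₁ = 3·S₀ − S₁ = [[0, 0], [0, 14]] = 14·(0, 1)(0, 1)ᵀ and M₂ = 2·S₀ − 3·S₁ = [[14, 14], [-7, -7]] = 7·(2, -1)(1, 1)ᵀ, so take a₁ = (0, 1), b₁ = (0, 1), a₂ = (2, -1), b₂ = (1, 1).
Each slice is an integer combination of E₁ = a₁b₁ᵀ and E₂ = a₂b₂ᵀ: S₀ = 6·E₁ − E₂, S₁ = 4·E₁ − 3·E₂; reading off coefficients, c₁ = (6, 4) and c₂ = (-1, -3).
Hence T = (0, 1) ⊗ (0, 1) ⊗ (6, 4) + (2, -1) ⊗ (1, 1) ⊗ (-1, -3), so rank(T) ≤ 2.
These bounds meet, so rank(T) = 2.

2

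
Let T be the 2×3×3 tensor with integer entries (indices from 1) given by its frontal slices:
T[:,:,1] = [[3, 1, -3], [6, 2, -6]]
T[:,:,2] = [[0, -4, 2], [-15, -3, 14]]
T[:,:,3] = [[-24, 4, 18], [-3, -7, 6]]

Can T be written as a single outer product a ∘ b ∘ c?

The mode-1 unfolding of T (rows indexed by i, columns by (j,k) = (1,1), (1,2), (1,3), (2,1), (2,2), (2,3), (3,1), (3,2), (3,3)) is [[3, 0, -24, 1, -4, 4, -3, 2, 18], [6, -15, -3, 2, -3, -7, -6, 14, 6]].
There the 2×2 minor on rows i ∈ {1, 2}, columns (j,k) ∈ {(1,1), (1,2)} is det [[3, 0], [6, -15]] = -45 ≠ 0, so this unfolding has rank ≥ 2; CP rank is at least every unfolding rank, so rank(T) ≥ 2.
In particular rank(T) ≥ 2 > 1, so T is not rank-1.

No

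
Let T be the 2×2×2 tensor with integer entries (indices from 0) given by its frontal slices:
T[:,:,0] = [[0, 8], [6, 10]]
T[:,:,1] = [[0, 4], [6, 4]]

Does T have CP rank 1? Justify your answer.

The mode-3 unfolding of T (rows indexed by k, columns by (i,j) = (0,0), (0,1), (1,0), (1,1)) is [[0, 8, 6, 10], [0, 4, 6, 4]].
There the 2×2 minor on rows k ∈ {0, 1}, columns (i,j) ∈ {(0,1), (1,0)} is det [[8, 6], [4, 6]] = 24 ≠ 0, so this unfolding has rank ≥ 2; CP rank is at least every unfolding rank, so rank(T) ≥ 2.
In particular rank(T) ≥ 2 > 1, so T is not rank-1.

No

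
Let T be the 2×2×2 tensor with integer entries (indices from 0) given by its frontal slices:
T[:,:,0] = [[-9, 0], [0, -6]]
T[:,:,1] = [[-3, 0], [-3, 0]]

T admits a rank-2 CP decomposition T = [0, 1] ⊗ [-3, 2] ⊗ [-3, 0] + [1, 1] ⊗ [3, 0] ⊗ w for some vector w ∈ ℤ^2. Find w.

Subtract the known terms from T to get the rank-1 residual R = [1, 1] ⊗ [3, 0] ⊗ w, so R[i,j,k] = a[i]·b[j]·w[k]. Pick indices with nonzero a[0]·b[0] = (1)·(3) = 3. Only the fibre through (0,0,·) is needed: R[0,0,:] = T[0,0,:] − Σₗ aₗ[0]bₗ[0]cₗ = [-9, -3] − (0)·(-3)·[-3, 0] = [-9, -3]. Then w[k] = R[0,0,k] / 3 for each k, giving w = [-9, -3] / 3 = [-3, -1].

w = [-3, -1]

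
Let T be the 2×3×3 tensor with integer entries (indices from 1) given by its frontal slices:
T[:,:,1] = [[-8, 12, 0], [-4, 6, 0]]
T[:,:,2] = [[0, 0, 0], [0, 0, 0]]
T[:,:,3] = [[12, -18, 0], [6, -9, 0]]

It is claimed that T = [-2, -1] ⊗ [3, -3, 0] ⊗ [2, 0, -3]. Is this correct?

Reconstruct entry (1,1,1) from the claimed factors: Σₗ aₗ[1]bₗ[1]cₗ[1] = (-2)·(3)·(2) = -12, but T[1,1,1] = -8. The claim is false.

No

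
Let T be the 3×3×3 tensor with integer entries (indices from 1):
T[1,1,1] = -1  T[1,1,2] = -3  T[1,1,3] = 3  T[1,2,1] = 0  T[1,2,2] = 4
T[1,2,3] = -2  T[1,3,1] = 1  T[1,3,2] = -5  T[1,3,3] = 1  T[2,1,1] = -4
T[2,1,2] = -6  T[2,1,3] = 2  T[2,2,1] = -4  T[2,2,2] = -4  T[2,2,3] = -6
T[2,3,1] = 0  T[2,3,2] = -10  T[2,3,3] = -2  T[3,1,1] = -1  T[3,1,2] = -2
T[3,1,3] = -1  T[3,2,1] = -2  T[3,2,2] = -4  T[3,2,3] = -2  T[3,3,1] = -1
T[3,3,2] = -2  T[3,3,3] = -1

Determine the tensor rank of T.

Lower bound: the mode-3 unfolding of T (rows indexed by k, columns by (i,j) = (1,1), (1,2), (1,3), (2,1), (2,2), (2,3), (3,1), (3,2), (3,3)) is [[-1, 0, 1, -4, -4, 0, -1, -2, -1], [-3, 4, -5, -6, -4, -10, -2, -4, -2], [3, -2, 1, 2, -6, -2, -1, -2, -1]].
There the 3×3 minor on rows k ∈ {1, 2, 3}, columns (i,j) ∈ {(1,1), (1,2), (2,1)} is det [[-1, 0, -4], [-3, 4, -6], [3, -2, 2]] = 28 ≠ 0, so this unfolding has rank ≥ 3; CP rank is at least every unfolding rank, so rank(T) ≥ 3. (This is only a lower bound: in general the CP rank may exceed every unfolding rank, so we still need to exhibit 3 rank-1 terms summing to T.)
Upper bound: T is a sum of 3 rank-1 terms, T = [0, 2, 1] ⊗ [1, 2, 1] ⊗ [-1, -2, -1] + [1, 1, 0] ⊗ [1, -1, 1] ⊗ [0, -4, 2] + [1, 2, 0] ⊗ [1, 0, -1] ⊗ [-1, 1, 1] (one valid choice — decompositions are not unique — normalised so each a, b is primitive with positive first nonzero entry; check it by expanding all entries), so rank(T) ≤ 3.
These bounds meet, so rank(T) = 3.

3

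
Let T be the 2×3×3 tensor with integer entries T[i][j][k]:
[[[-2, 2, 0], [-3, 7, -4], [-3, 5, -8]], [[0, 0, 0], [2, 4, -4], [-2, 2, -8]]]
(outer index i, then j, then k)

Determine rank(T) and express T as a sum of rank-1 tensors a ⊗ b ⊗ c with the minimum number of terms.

Lower bound: in the mode-2 unfolding of T (rows indexed by j, columns by (i,k)) the 3×3 minor on rows j ∈ {0, 1, 2}, columns (i,k) ∈ {(0,0), (0,1), (0,2)} is det [[-2, 2, 0], [-3, 7, -4], [-3, 5, -8]] = 48 ≠ 0, so that unfolding has rank ≥ 3 and hence rank(T) ≥ 3 (CP rank is at least every unfolding rank, though it can be larger).
Upper bound: T is a sum of 3 rank-1 terms, T = [1, 0] ⊗ [1, 2, 1] ⊗ [-2, 2, 0] + [1, 1] ⊗ [0, 1, 2] ⊗ [0, 2, -4] + [1, 2] ⊗ [0, 1, -1] ⊗ [1, 1, 0] (one valid choice — decompositions are not unique — normalised so each a, b is primitive with positive first nonzero entry; check it by expanding all entries), so rank(T) ≤ 3.
These bounds meet, so rank(T) = 3.

rank(T) = 3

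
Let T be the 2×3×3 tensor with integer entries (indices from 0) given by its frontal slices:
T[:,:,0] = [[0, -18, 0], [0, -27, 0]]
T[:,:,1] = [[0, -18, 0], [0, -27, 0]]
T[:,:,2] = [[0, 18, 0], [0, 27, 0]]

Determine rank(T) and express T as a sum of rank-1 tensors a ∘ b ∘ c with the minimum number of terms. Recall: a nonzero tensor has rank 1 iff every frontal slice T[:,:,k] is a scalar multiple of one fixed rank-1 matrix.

rank(T) = 1

Lower bound: T ≠ 0 (e.g. T[0,1,0] = -18), so rank(T) ≥ 1.
Upper bound: if T = a ∘ b ∘ c then every fibre of T is a multiple of the corresponding factor, so read the factors off the fibres through the nonzero entry T[0,1,0] = -18.
The mode-1 fibre T[:,1,0] = [-18, -27] gives a = (2, 3) (primitive direction); the mode-2 fibre T[0,:,0] = [0, -18, 0] gives b = (0, 1, 0); then c[k] = T[0,1,k] / (a[0]·b[1]) = [-18, -18, 18] / 2 = (-9, -9, 9).
Expanding (2, 3) ∘ (0, 1, 0) ∘ (-9, -9, 9) reproduces all 18 entries of T, so T = (2, 3) ∘ (0, 1, 0) ∘ (-9, -9, 9) and rank(T) ≤ 1.
These bounds meet, so rank(T) = 1.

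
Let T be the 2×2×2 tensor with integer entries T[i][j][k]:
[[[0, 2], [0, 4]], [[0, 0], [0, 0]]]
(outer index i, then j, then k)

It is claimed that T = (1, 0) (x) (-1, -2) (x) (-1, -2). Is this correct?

No

Reconstruct entry (0,0,0) from the claimed factors: Σₗ aₗ[0]bₗ[0]cₗ[0] = (1)·(-1)·(-1) = 1, but T[0,0,0] = 0. The claim is false.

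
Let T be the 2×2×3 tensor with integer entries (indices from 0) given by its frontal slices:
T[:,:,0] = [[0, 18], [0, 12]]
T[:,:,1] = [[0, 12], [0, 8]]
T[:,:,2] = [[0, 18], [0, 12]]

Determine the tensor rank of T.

Lower bound: T ≠ 0 (e.g. T[0,1,0] = 18), so rank(T) ≥ 1.
Upper bound: if T = a ⊗ b ⊗ c then every fibre of T is a multiple of the corresponding factor, so read the factors off the fibres through the nonzero entry T[0,1,0] = 18.
The mode-1 fibre T[:,1,0] = [18, 12] gives a = (3, 2) (primitive direction); the mode-2 fibre T[0,:,0] = [0, 18] gives b = (0, 1); then c[k] = T[0,1,k] / (a[0]·b[1]) = [18, 12, 18] / 3 = (6, 4, 6).
Expanding (3, 2) ⊗ (0, 1) ⊗ (6, 4, 6) reproduces all 12 entries of T, so T = (3, 2) ⊗ (0, 1) ⊗ (6, 4, 6) and rank(T) ≤ 1.
These bounds meet, so rank(T) = 1.

1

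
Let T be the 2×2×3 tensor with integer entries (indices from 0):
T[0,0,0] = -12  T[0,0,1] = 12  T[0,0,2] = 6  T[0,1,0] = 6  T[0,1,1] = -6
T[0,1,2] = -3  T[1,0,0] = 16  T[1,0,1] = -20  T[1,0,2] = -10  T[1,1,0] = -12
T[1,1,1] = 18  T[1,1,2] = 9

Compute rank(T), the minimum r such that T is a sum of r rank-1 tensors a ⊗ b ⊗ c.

Lower bound: the mode-2 unfolding of T (rows indexed by j, columns by (i,k) = (0,0), (0,1), (0,2), (1,0), (1,1), (1,2)) is [[-12, 12, 6, 16, -20, -10], [6, -6, -3, -12, 18, 9]].
There the 2×2 minor on rows j ∈ {0, 1}, columns (i,k) ∈ {(0,0), (1,0)} is det [[-12, 16], [6, -12]] = 48 ≠ 0, so this unfolding has rank ≥ 2; CP rank is at least every unfolding rank, so rank(T) ≥ 2. (Unfolding ranks only ever bound the CP rank from below — rank(T) can be strictly larger than all of them — so the matching upper bound has to come from an explicit 2-term decomposition.)
Upper bound — finding two terms. Write S_k = T[:,:,k] for the frontal slices: S₀ = [[-12, 6], [16, -12]], S₁ = [[12, -6], [-20, 18]], S₂ = [[6, -3], [-10, 9]].
If T = a₁ ⊗ b₁ ⊗ c₁ + a₂ ⊗ b₂ ⊗ c₂ then each S_k = c₁[k]·a₁b₁ᵀ + c₂[k]·a₂b₂ᵀ. S₀ and S₁ are linearly independent, so a₁b₁ᵀ and a₂b₂ᵀ must span the same plane of matrices: they are the rank-1 matrices of the form x·S₀ + y·S₁.
det(x·S₀ + y·S₁) is 48·x² − 144·xy + 96·y² = 48·(x − 2·y)(x − y), vanishing at (x:y) = (2:1) and (1:1).
M₁ = 2·S₀ + S₁ = [[-12, 6], [12, -6]] = (-6)·[1, -1][2, -1]ᵀ and M₂ = S₀ + S₁ = [[0, 0], [-4, 6]] = (-2)·[0, 1][2, -3]ᵀ, so take a₁ = [1, -1], b₁ = [2, -1], a₂ = [0, 1], b₂ = [2, -3].
Each slice is an integer combination of E₁ = a₁b₁ᵀ and E₂ = a₂b₂ᵀ: S₀ = −6·E₁ + 2·E₂, S₁ = 6·E₁ − 4·E₂, S₂ = 3·E₁ − 2·E₂; reading off coefficients, c₁ = [-6, 6, 3] and c₂ = [2, -4, -2].
Hence T = [1, -1] ⊗ [2, -1] ⊗ [-6, 6, 3] + [0, 1] ⊗ [2, -3] ⊗ [2, -4, -2], so rank(T) ≤ 2.
These bounds meet, so rank(T) = 2.

2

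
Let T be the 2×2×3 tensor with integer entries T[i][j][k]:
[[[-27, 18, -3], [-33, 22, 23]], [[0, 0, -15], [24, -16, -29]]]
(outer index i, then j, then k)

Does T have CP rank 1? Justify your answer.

No

The mode-3 unfolding of T (rows indexed by k, columns by (i,j) = (0,0), (0,1), (1,0), (1,1)) is [[-27, -33, 0, 24], [18, 22, 0, -16], [-3, 23, -15, -29]].
There the 2×2 minor on rows k ∈ {0, 2}, columns (i,j) ∈ {(0,0), (0,1)} is det [[-27, -33], [-3, 23]] = -720 ≠ 0, so this unfolding has rank ≥ 2; CP rank is at least every unfolding rank, so rank(T) ≥ 2.
In particular rank(T) ≥ 2 > 1, so T is not rank-1.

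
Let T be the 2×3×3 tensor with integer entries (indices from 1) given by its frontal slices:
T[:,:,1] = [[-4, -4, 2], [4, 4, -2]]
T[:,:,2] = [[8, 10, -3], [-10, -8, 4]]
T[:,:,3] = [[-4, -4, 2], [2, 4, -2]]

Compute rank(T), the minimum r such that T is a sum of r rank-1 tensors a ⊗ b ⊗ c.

3

Lower bound: in the mode-2 unfolding of T (rows indexed by j, columns by (i,k)) the 3×3 minor on rows j ∈ {1, 2, 3}, columns (i,k) ∈ {(1,1), (1,2), (2,2)} is det [[-4, 8, -10], [-4, 10, -8], [2, -3, 4]] = 16 ≠ 0, so that unfolding has rank ≥ 3 and hence rank(T) ≥ 3 (CP rank is at least every unfolding rank, though it can be larger).
Upper bound: T is a sum of 3 rank-1 terms, T = [0, 1] ⊗ [1, 0, 0] ⊗ [0, -2, -2] + [1, -1] ⊗ [2, 2, -1] ⊗ [-2, 4, -2] + [1, 0] ⊗ [0, 2, 1] ⊗ [0, 1, 0] (written with every a and b primitive with positive leading entry and the scale carried by c; CP decompositions are not unique, and this one is verified by expanding entrywise), so rank(T) ≤ 3.
These bounds meet, so rank(T) = 3.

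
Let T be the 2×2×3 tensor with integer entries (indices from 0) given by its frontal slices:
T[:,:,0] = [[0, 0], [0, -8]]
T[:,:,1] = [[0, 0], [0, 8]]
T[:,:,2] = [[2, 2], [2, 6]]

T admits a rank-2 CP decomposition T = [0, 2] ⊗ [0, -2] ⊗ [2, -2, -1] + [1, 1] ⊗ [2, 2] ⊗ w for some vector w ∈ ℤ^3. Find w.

Subtract the known terms from T to get the rank-1 residual R = [1, 1] ⊗ [2, 2] ⊗ w, so R[i,j,k] = a[i]·b[j]·w[k]. Pick indices with nonzero a[0]·b[0] = (1)·(2) = 2. Only the fibre through (0,0,·) is needed: R[0,0,:] = T[0,0,:] − Σₗ aₗ[0]bₗ[0]cₗ = [0, 0, 2] − (0)·(0)·[2, -2, -1] = [0, 0, 2]. Then w[k] = R[0,0,k] / 2 for each k, giving w = [0, 0, 2] / 2 = [0, 0, 1].

w = [0, 0, 1]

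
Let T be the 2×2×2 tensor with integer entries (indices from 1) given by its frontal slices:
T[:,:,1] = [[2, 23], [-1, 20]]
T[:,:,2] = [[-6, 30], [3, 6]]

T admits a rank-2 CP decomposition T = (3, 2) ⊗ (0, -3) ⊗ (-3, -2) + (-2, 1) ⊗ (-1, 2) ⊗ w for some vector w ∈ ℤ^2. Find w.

Subtract the known terms from T to get the rank-1 residual R = (-2, 1) ⊗ (-1, 2) ⊗ w, so R[i,j,k] = a[i]·b[j]·w[k]. Pick indices with nonzero a[1]·b[1] = (-2)·(-1) = 2. Only the fibre through (1,1,·) is needed: R[1,1,:] = T[1,1,:] − Σₗ aₗ[1]bₗ[1]cₗ = [2, -6] − (3)·(0)·(-3, -2) = [2, -6]. Then w[k] = R[1,1,k] / 2 for each k, giving w = [2, -6] / 2 = (1, -3).

w = (1, -3)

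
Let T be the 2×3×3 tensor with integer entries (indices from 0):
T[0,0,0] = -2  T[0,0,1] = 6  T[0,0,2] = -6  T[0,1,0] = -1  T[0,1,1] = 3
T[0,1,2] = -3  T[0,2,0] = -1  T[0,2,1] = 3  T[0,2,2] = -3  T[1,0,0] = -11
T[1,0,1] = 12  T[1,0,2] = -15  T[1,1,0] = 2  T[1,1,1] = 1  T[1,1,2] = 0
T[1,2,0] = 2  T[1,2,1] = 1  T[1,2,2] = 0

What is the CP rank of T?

Lower bound: the mode-1 unfolding of T (rows indexed by i, columns by (j,k) = (0,0), (0,1), (0,2), (1,0), (1,1), (1,2), (2,0), (2,1), (2,2)) is [[-2, 6, -6, -1, 3, -3, -1, 3, -3], [-11, 12, -15, 2, 1, 0, 2, 1, 0]].
There the 2×2 minor on rows i ∈ {0, 1}, columns (j,k) ∈ {(0,0), (0,1)} is det [[-2, 6], [-11, 12]] = 42 ≠ 0, so this unfolding has rank ≥ 2; CP rank is at least every unfolding rank, so rank(T) ≥ 2. (Flattening ranks never certify an upper bound on CP rank; for that we must actually write T with 2 rank-1 terms.)
Upper bound — finding two terms. Write S_k = T[:,:,k] for the frontal slices: S₀ = [[-2, -1, -1], [-11, 2, 2]], S₁ = [[6, 3, 3], [12, 1, 1]], S₂ = [[-6, -3, -3], [-15, 0, 0]].
If T = a₁ ⊗ b₁ ⊗ c₁ + a₂ ⊗ b₂ ⊗ c₂ then each S_k = c₁[k]·a₁b₁ᵀ + c₂[k]·a₂b₂ᵀ. S₀ and S₁ are linearly independent, so a₁b₁ᵀ and a₂b₂ᵀ must span the same plane of matrices: they are the rank-1 matrices of the form x·S₀ + y·S₁.
The 2×2 minor of x·S₀ + y·S₁ on rows {0,1}, columns {0,1} is −15·x² + 55·xy − 30·y² = (-5)·(x − 3·y)(3·x − 2·y), vanishing at (x:y) = (3:1) and (2:3).
M₁ = 3·S₀ + S₁ = [[0, 0, 0], [-21, 7, 7]] = (-7)·(0, 1)(3, -1, -1)ᵀ and M₂ = 2·S₀ + 3·S₁ = [[14, 7, 7], [14, 7, 7]] = 7·(1, 1)(2, 1, 1)ᵀ, so take a₁ = (0, 1), b₁ = (3, -1, -1), a₂ = (1, 1), b₂ = (2, 1, 1).
Each slice is an integer combination of E₁ = a₁b₁ᵀ and E₂ = a₂b₂ᵀ: S₀ = −3·E₁ − E₂, S₁ = 2·E₁ + 3·E₂, S₂ = −3·E₁ − 3·E₂; reading off coefficients, c₁ = (-3, 2, -3) and c₂ = (-1, 3, -3).
Hence T = (0, 1) ⊗ (3, -1, -1) ⊗ (-3, 2, -3) + (1, 1) ⊗ (2, 1, 1) ⊗ (-1, 3, -3), so rank(T) ≤ 2.
These bounds meet, so rank(T) = 2.
Check entry T[1,2,1] = 1: (1)·(-1)·(2) + (1)·(1)·(3) = 1.

2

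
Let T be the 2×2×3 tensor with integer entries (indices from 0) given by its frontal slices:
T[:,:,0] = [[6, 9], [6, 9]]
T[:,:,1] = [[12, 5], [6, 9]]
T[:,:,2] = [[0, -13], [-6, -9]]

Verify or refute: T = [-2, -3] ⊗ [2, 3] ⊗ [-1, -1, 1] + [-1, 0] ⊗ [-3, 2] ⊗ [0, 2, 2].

Reconstruct entry (0,0,0) from the claimed factors: Σₗ aₗ[0]bₗ[0]cₗ[0] = (-2)·(2)·(-1) + (-1)·(-3)·(0) = 4, but T[0,0,0] = 6. The claim is false.

No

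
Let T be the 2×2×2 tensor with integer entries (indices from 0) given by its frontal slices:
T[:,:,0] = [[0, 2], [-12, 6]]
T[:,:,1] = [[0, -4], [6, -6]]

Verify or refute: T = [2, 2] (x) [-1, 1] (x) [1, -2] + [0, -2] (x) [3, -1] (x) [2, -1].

Reconstruct entry (0,0,0) from the claimed factors: Σₗ aₗ[0]bₗ[0]cₗ[0] = (2)·(-1)·(1) + (0)·(3)·(2) = -2, but T[0,0,0] = 0. The claim is false.

No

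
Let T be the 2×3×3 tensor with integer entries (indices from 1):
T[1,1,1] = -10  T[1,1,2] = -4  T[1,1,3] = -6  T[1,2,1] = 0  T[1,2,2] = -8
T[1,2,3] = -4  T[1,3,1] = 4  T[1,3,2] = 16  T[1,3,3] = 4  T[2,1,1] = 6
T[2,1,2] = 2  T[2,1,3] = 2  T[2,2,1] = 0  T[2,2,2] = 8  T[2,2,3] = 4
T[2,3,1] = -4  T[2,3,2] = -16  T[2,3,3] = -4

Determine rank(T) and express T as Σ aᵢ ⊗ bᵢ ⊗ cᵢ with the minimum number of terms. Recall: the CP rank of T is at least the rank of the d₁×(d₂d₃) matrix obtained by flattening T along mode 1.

rank(T) = 3

Lower bound: the mode-2 unfolding of T (rows indexed by j, columns by (i,k) = (1,1), (1,2), (1,3), (2,1), (2,2), (2,3)) is [[-10, -4, -6, 6, 2, 2], [0, -8, -4, 0, 8, 4], [4, 16, 4, -4, -16, -4]].
There the 3×3 minor on rows j ∈ {1, 2, 3}, columns (i,k) ∈ {(1,1), (1,2), (1,3)} is det [[-10, -4, -6], [0, -8, -4], [4, 16, 4]] = -448 ≠ 0, so this unfolding has rank ≥ 3; CP rank is at least every unfolding rank, so rank(T) ≥ 3. (Unfolding ranks only ever bound the CP rank from below — rank(T) can be strictly larger than all of them — so the matching upper bound has to come from an explicit 3-term decomposition.)
Upper bound: T is a sum of 3 rank-1 terms, T = [1, -1] ⊗ [1, -2, 2] ⊗ [0, 4, 2] + [1, -1] ⊗ [1, 0, -2] ⊗ [-2, -4, 0] + [2, -1] ⊗ [1, 0, 0] ⊗ [-4, -2, -4] (one valid choice — decompositions are not unique — normalised so each a, b is primitive with positive first nonzero entry; check it by expanding all entries), so rank(T) ≤ 3.
These bounds meet, so rank(T) = 3.
Check entry T[1,1,2] = -4: (1)·(1)·(4) + (1)·(1)·(-4) + (2)·(1)·(-2) = -4.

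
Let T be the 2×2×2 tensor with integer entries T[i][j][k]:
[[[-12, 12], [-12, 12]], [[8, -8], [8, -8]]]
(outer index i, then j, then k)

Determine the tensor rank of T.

Lower bound: T ≠ 0 (e.g. T[0,0,0] = -12), so rank(T) ≥ 1.
Upper bound: if T = a ∘ b ∘ c then every fibre of T is a multiple of the corresponding factor, so read the factors off the fibres through the nonzero entry T[0,0,0] = -12.
The mode-1 fibre T[:,0,0] = [-12, 8] gives a = (3, -2) (primitive direction); the mode-2 fibre T[0,:,0] = [-12, -12] gives b = (1, 1); then c[k] = T[0,0,k] / (a[0]·b[0]) = [-12, 12] / 3 = (-4, 4).
Expanding (3, -2) ∘ (1, 1) ∘ (-4, 4) reproduces all 8 entries of T, so T = (3, -2) ∘ (1, 1) ∘ (-4, 4) and rank(T) ≤ 1.
These bounds meet, so rank(T) = 1.

1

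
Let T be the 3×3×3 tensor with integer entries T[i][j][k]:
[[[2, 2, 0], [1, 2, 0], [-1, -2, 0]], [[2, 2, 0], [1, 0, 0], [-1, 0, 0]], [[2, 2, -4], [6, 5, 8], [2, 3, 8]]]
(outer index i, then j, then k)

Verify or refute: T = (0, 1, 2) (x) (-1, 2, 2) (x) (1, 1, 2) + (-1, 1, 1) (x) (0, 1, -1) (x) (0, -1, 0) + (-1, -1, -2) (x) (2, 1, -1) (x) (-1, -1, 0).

Reconstruct entry (1,0,0) from the claimed factors: Σₗ aₗ[1]bₗ[0]cₗ[0] = (1)·(-1)·(1) + (1)·(0)·(0) + (-1)·(2)·(-1) = 1, but T[1,0,0] = 2. The claim is false.

No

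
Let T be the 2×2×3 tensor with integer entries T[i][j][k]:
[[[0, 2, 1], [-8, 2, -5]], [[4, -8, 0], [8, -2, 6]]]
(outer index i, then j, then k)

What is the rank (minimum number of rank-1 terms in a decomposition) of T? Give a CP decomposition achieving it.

Lower bound: the mode-3 unfolding of T (rows indexed by k, columns by (i,j) = (0,0), (0,1), (1,0), (1,1)) is [[0, -8, 4, 8], [2, 2, -8, -2], [1, -5, 0, 6]].
There the 3×3 minor on rows k ∈ {0, 1, 2}, columns (i,j) ∈ {(0,0), (0,1), (1,0)} is det [[0, -8, 4], [2, 2, -8], [1, -5, 0]] = 16 ≠ 0, so this unfolding has rank ≥ 3; CP rank is at least every unfolding rank, so rank(T) ≥ 3. (Unfolding ranks only ever bound the CP rank from below — rank(T) can be strictly larger than all of them — so the matching upper bound has to come from an explicit 3-term decomposition.)
Upper bound: T is a sum of 3 rank-1 terms, T = (0, 1) (x) (1, 1) (x) (4, -4, 2) + (1, -2) (x) (1, -1) (x) (0, 2, 1) + (2, -1) (x) (0, 1) (x) (-4, 2, -2) (one valid choice — decompositions are not unique — normalised so each a, b is primitive with positive first nonzero entry; check it by expanding all entries), so rank(T) ≤ 3.
These bounds meet, so rank(T) = 3.

rank(T) = 3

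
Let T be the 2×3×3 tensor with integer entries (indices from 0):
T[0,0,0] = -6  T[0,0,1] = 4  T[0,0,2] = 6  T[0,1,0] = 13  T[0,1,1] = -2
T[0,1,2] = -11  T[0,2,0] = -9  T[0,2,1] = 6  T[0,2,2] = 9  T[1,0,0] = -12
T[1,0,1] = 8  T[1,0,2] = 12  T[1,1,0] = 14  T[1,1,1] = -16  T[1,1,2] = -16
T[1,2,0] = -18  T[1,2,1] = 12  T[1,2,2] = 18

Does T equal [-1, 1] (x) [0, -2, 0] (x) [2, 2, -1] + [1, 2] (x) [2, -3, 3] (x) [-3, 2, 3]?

Yes

Reconstruct entrywise from the claimed factors. For example, T[1,0,1] = 8 and Σₗ aₗ[1]bₗ[0]cₗ[1] = (1)·(0)·(2) + (2)·(2)·(2) = 8; checking all 18 entries, every one matches. The claim holds.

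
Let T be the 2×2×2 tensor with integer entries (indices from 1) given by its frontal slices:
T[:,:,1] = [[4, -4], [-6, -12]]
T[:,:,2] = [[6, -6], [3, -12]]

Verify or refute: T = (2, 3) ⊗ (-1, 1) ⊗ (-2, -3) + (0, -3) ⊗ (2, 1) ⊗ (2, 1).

Yes

Reconstruct entrywise from the claimed factors. For example, T[2,1,2] = 3 and Σₗ aₗ[2]bₗ[1]cₗ[2] = (3)·(-1)·(-3) + (-3)·(2)·(1) = 3; checking all 8 entries, every one matches. The claim holds.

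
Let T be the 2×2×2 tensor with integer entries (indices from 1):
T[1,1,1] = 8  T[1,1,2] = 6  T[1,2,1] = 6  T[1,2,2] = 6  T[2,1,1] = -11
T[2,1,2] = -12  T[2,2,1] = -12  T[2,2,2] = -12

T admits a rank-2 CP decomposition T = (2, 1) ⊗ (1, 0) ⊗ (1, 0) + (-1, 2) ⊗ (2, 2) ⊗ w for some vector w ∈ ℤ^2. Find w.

Subtract the known terms from T to get the rank-1 residual R = (-1, 2) ⊗ (2, 2) ⊗ w, so R[i,j,k] = a[i]·b[j]·w[k]. Pick indices with nonzero a[1]·b[1] = (-1)·(2) = -2. Only the fibre through (1,1,·) is needed: R[1,1,:] = T[1,1,:] − Σₗ aₗ[1]bₗ[1]cₗ = [8, 6] − (2)·(1)·(1, 0) = [6, 6]. Then w[k] = R[1,1,k] / -2 for each k, giving w = [6, 6] / -2 = (-3, -3).

w = (-3, -3)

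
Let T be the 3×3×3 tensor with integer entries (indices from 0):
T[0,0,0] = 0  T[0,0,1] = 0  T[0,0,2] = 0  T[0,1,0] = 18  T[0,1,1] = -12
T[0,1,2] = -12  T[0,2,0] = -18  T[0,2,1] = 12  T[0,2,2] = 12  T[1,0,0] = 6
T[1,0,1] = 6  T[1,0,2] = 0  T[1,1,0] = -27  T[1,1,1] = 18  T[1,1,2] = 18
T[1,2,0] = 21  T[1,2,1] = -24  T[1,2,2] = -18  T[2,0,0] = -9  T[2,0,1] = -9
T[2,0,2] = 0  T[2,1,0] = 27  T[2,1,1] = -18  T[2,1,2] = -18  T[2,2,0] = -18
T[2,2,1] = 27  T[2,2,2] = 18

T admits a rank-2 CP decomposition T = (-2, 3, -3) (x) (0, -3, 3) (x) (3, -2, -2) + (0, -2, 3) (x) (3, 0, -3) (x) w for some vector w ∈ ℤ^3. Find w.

w = (-1, -1, 0)

Subtract the known terms from T to get the rank-1 residual R = (0, -2, 3) (x) (3, 0, -3) (x) w, so R[i,j,k] = a[i]·b[j]·w[k]. Pick indices with nonzero a[1]·b[0] = (-2)·(3) = -6. Only the fibre through (1,0,·) is needed: R[1,0,:] = T[1,0,:] − Σₗ aₗ[1]bₗ[0]cₗ = [6, 6, 0] − (3)·(0)·(3, -2, -2) = [6, 6, 0]. Then w[k] = R[1,0,k] / -6 for each k, giving w = [6, 6, 0] / -6 = (-1, -1, 0).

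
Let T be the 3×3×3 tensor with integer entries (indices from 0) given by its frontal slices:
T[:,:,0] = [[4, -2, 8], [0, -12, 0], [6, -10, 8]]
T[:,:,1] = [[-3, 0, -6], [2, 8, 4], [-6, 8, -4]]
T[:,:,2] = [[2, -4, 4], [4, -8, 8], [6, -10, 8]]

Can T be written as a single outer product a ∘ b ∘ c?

The mode-2 unfolding of T (rows indexed by j, columns by (i,k) = (0,0), (0,1), (0,2), (1,0), (1,1), (1,2), (2,0), (2,1), (2,2)) is [[4, -3, 2, 0, 2, 4, 6, -6, 6], [-2, 0, -4, -12, 8, -8, -10, 8, -10], [8, -6, 4, 0, 4, 8, 8, -4, 8]].
There the 3×3 minor on rows j ∈ {0, 1, 2}, columns (i,k) ∈ {(0,0), (0,1), (2,0)} is det [[4, -3, 6], [-2, 0, -10], [8, -6, 8]] = 24 ≠ 0, so this unfolding has rank ≥ 3; CP rank is at least every unfolding rank, so rank(T) ≥ 3.
In particular rank(T) ≥ 3 > 1, so T is not rank-1.

No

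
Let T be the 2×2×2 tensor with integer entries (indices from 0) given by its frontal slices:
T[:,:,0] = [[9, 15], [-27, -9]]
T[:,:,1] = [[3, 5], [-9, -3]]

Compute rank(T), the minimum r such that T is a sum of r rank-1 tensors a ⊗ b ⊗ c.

2

Lower bound: the mode-1 unfolding of T (rows indexed by i, columns by (j,k) = (0,0), (0,1), (1,0), (1,1)) is [[9, 3, 15, 5], [-27, -9, -9, -3]].
There the 2×2 minor on rows i ∈ {0, 1}, columns (j,k) ∈ {(0,0), (1,0)} is det [[9, 15], [-27, -9]] = 324 ≠ 0, so this unfolding has rank ≥ 2; CP rank is at least every unfolding rank, so rank(T) ≥ 2. (Flattening ranks never certify an upper bound on CP rank; for that we must actually write T with 2 rank-1 terms.)
Upper bound — finding two terms. Every mode-3 slice of T is a multiple of one matrix: T[:,:,k] = c[k]·M with c = [3, 1] and M = [[3, 5], [-9, -3]] (rows indexed by i, columns by j). So it suffices to write M as a sum of two rank-1 matrices.
Splitting M by its rows (i = 0, 1), M = [1, 0][3, 5]ᵀ + [0, 1][-9, -3]ᵀ.
Hence T = [1, 0] ⊗ [3, 5] ⊗ [3, 1] + [0, 1] ⊗ [-9, -3] ⊗ [3, 1], so rank(T) ≤ 2.
These bounds meet, so rank(T) = 2.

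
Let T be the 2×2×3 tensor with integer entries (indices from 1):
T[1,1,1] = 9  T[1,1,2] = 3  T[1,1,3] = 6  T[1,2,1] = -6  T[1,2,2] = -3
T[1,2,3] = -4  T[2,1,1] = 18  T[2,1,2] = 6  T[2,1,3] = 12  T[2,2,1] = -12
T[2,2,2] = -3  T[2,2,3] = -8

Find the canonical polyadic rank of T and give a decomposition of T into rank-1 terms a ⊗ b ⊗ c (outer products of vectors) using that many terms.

Lower bound: the mode-3 unfolding of T (rows indexed by k, columns by (i,j) = (1,1), (1,2), (2,1), (2,2)) is [[9, -6, 18, -12], [3, -3, 6, -3], [6, -4, 12, -8]].
There the 2×2 minor on rows k ∈ {1, 2}, columns (i,j) ∈ {(1,1), (1,2)} is det [[9, -6], [3, -3]] = -9 ≠ 0, so this unfolding has rank ≥ 2; CP rank is at least every unfolding rank, so rank(T) ≥ 2. (This is only a lower bound: in general the CP rank may exceed every unfolding rank, so we still need to exhibit 2 rank-1 terms summing to T.)
Upper bound — finding two terms. Write S_k = T[:,:,k] for the frontal slices: S₁ = [[9, -6], [18, -12]], S₂ = [[3, -3], [6, -3]], S₃ = [[6, -4], [12, -8]].
If T = a₁ ⊗ b₁ ⊗ c₁ + a₂ ⊗ b₂ ⊗ c₂ then each S_k = c₁[k]·a₁b₁ᵀ + c₂[k]·a₂b₂ᵀ. S₁ and S₂ are linearly independent, so a₁b₁ᵀ and a₂b₂ᵀ must span the same plane of matrices: they are the rank-1 matrices of the form x·S₁ + y·S₂.
det(x·S₁ + y·S₂) is 27·xy + 9·y² = 9·(y)(3·x + y), vanishing at (x:y) = (1:0) and (1:-3).
M₁ = S₁ = [[9, -6], [18, -12]] = 3·(1, 2)(3, -2)ᵀ and M₂ = S₁ − 3·S₂ = [[0, 3], [0, -3]] = 3·(1, -1)(0, 1)ᵀ, so take a₁ = (1, 2), b₁ = (3, -2), a₂ = (1, -1), b₂ = (0, 1).
Each slice is an integer combination of E₁ = a₁b₁ᵀ and E₂ = a₂b₂ᵀ: S₁ = 3·E₁, S₂ = E₁ − E₂, S₃ = 2·E₁; reading off coefficients, c₁ = (3, 1, 2) and c₂ = (0, -1, 0).
Hence T = (1, 2) ⊗ (3, -2) ⊗ (3, 1, 2) + (1, -1) ⊗ (0, 1) ⊗ (0, -1, 0), so rank(T) ≤ 2.
These bounds meet, so rank(T) = 2.

rank(T) = 2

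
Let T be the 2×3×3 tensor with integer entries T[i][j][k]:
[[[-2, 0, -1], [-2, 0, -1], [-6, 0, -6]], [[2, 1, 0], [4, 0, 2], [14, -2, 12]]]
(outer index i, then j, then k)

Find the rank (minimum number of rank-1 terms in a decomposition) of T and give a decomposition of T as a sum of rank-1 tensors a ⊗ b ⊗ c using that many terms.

Lower bound: the mode-3 unfolding of T (rows indexed by k, columns by (i,j) = (0,0), (0,1), (0,2), (1,0), (1,1), (1,2)) is [[-2, -2, -6, 2, 4, 14], [0, 0, 0, 1, 0, -2], [-1, -1, -6, 0, 2, 12]].
There the 3×3 minor on rows k ∈ {0, 1, 2}, columns (i,j) ∈ {(0,0), (0,2), (1,0)} is det [[-2, -6, 2], [0, 0, 1], [-1, -6, 0]] = -6 ≠ 0, so this unfolding has rank ≥ 3; CP rank is at least every unfolding rank, so rank(T) ≥ 3. (Flattening ranks never certify an upper bound on CP rank; for that we must actually write T with 3 rank-1 terms.)
Upper bound: T is a sum of 3 rank-1 terms, T = [0, 1] ⊗ [1, 0, -2] ⊗ [-2, 1, -2] + [1, -2] ⊗ [1, 1, 2] ⊗ [-2, 0, -1] + [1, -1] ⊗ [0, 0, 1] ⊗ [-2, 0, -4] (one valid choice — decompositions are not unique — normalised so each a, b is primitive with positive first nonzero entry; check it by expanding all entries), so rank(T) ≤ 3.
These bounds meet, so rank(T) = 3.
Check entry T[0,2,0] = -6: (0)·(-2)·(-2) + (1)·(2)·(-2) + (1)·(1)·(-2) = -6.

rank(T) = 3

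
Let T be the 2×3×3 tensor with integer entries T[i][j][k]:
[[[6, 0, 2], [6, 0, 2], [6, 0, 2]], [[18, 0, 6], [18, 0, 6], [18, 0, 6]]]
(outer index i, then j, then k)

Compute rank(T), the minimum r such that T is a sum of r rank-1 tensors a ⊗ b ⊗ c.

1

Lower bound: T ≠ 0 (e.g. T[0,0,0] = 6), so rank(T) ≥ 1.
Upper bound: if T = a ⊗ b ⊗ c then every fibre of T is a multiple of the corresponding factor, so read the factors off the fibres through the nonzero entry T[0,0,0] = 6.
The mode-1 fibre T[:,0,0] = [6, 18] gives a = [1, 3] (primitive direction); the mode-2 fibre T[0,:,0] = [6, 6, 6] gives b = [1, 1, 1]; then c[k] = T[0,0,k] / (a[0]·b[0]) = [6, 0, 2] / 1 = [6, 0, 2].
Expanding [1, 3] ⊗ [1, 1, 1] ⊗ [6, 0, 2] reproduces all 18 entries of T, so T = [1, 3] ⊗ [1, 1, 1] ⊗ [6, 0, 2] and rank(T) ≤ 1.
These bounds meet, so rank(T) = 1.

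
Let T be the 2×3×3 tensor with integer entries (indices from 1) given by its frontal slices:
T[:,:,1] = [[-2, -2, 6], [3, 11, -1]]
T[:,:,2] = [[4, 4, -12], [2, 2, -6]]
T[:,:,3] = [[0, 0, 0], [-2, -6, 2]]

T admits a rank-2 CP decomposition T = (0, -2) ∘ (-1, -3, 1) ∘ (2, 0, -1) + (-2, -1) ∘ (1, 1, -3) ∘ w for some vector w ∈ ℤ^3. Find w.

Subtract the known terms from T to get the rank-1 residual R = (-2, -1) ∘ (1, 1, -3) ∘ w, so R[i,j,k] = a[i]·b[j]·w[k]. Pick indices with nonzero a[1]·b[1] = (-2)·(1) = -2. Only the fibre through (1,1,·) is needed: R[1,1,:] = T[1,1,:] − Σₗ aₗ[1]bₗ[1]cₗ = [-2, 4, 0] − (0)·(-1)·(2, 0, -1) = [-2, 4, 0]. Then w[k] = R[1,1,k] / -2 for each k, giving w = [-2, 4, 0] / -2 = (1, -2, 0).

w = (1, -2, 0)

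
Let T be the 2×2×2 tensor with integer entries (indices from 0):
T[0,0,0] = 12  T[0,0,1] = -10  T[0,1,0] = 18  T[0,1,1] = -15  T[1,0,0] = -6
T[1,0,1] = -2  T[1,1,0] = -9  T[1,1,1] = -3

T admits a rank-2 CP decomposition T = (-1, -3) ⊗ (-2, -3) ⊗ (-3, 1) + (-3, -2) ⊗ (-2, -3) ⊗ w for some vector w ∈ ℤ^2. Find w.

Subtract the known terms from T to get the rank-1 residual R = (-3, -2) ⊗ (-2, -3) ⊗ w, so R[i,j,k] = a[i]·b[j]·w[k]. Pick indices with nonzero a[0]·b[0] = (-3)·(-2) = 6. Only the fibre through (0,0,·) is needed: R[0,0,:] = T[0,0,:] − Σₗ aₗ[0]bₗ[0]cₗ = [12, -10] − (-1)·(-2)·(-3, 1) = [18, -12]. Then w[k] = R[0,0,k] / 6 for each k, giving w = [18, -12] / 6 = (3, -2).

w = (3, -2)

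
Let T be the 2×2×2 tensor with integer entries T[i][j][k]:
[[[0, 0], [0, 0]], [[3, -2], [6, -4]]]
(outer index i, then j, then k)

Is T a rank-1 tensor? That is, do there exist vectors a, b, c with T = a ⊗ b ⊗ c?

The mode-1 fibre T[:,0,0] = [0, 3] gives a = [0, 1] (primitive direction); the mode-2 fibre T[1,:,0] = [3, 6] gives b = [1, 2]; then c[k] = T[1,0,k] / (a[1]·b[0]) = [3, -2] / 1 = [3, -2].
Expanding [0, 1] ⊗ [1, 2] ⊗ [3, -2] reproduces all 8 entries of T, so T = [0, 1] ⊗ [1, 2] ⊗ [3, -2] and rank(T) ≤ 1.
Equivalently every frontal slice T[:,:,k] is c[k] times the rank-1 matrix [0, 1] ⊗ [1, 2]. So T has rank 1 (it is nonzero).

Yes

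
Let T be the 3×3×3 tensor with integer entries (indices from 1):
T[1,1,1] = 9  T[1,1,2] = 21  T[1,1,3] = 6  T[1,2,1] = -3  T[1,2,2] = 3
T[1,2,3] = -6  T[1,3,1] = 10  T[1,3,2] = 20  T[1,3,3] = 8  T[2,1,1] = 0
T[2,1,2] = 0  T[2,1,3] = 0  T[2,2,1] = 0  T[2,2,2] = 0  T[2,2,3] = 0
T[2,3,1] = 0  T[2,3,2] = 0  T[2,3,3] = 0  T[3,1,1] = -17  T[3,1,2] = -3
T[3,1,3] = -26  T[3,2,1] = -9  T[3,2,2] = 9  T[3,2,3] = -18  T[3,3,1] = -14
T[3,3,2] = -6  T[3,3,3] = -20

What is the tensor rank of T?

2

Lower bound: the mode-1 unfolding of T (rows indexed by i, columns by (j,k) = (1,1), (1,2), (1,3), (2,1), (2,2), (2,3), (3,1), (3,2), (3,3)) is [[9, 21, 6, -3, 3, -6, 10, 20, 8], [0, 0, 0, 0, 0, 0, 0, 0, 0], [-17, -3, -26, -9, 9, -18, -14, -6, -20]].
There the 2×2 minor on rows i ∈ {1, 3}, columns (j,k) ∈ {(1,1), (1,2)} is det [[9, 21], [-17, -3]] = 330 ≠ 0, so this unfolding has rank ≥ 2; CP rank is at least every unfolding rank, so rank(T) ≥ 2. (Flattening ranks never certify an upper bound on CP rank; for that we must actually write T with 2 rank-1 terms.)
Upper bound — finding two terms. Write S_k = T[:,:,k] for the frontal slices: S₁ = [[9, -3, 10], [0, 0, 0], [-17, -9, -14]], S₂ = [[21, 3, 20], [0, 0, 0], [-3, 9, -6]], S₃ = [[6, -6, 8], [0, 0, 0], [-26, -18, -20]].
If T = a₁ (x) b₁ (x) c₁ + a₂ (x) b₂ (x) c₂ then each S_k = c₁[k]·a₁b₁ᵀ + c₂[k]·a₂b₂ᵀ. S₁ and S₂ are linearly independent, so a₁b₁ᵀ and a₂b₂ᵀ must span the same plane of matrices: they are the rank-1 matrices of the form x·S₁ + y·S₂.
The 2×2 minor of x·S₁ + y·S₂ on rows {1,3}, columns {1,2} is −132·x² − 66·xy + 198·y² = (-66)·(2·x + 3·y)(x − y), vanishing at (x:y) = (3:-2) and (1:1).
M₁ = 3·S₁ − 2·S₂ = [[-15, -15, -10], [0, 0, 0], [-45, -45, -30]] = (-5)·[1, 0, 3][3, 3, 2]ᵀ and M₂ = S₁ + S₂ = [[30, 0, 30], [0, 0, 0], [-20, 0, -20]] = 10·[3, 0, -2][1, 0, 1]ᵀ, so take a₁ = [1, 0, 3], b₁ = [3, 3, 2], a₂ = [3, 0, -2], b₂ = [1, 0, 1].
Each slice is an integer combination of E₁ = a₁b₁ᵀ and E₂ = a₂b₂ᵀ: S₁ = −E₁ + 4·E₂, S₂ = E₁ + 6·E₂, S₃ = −2·E₁ + 4·E₂; reading off coefficients, c₁ = [-1, 1, -2] and c₂ = [4, 6, 4].
Hence T = [1, 0, 3] (x) [3, 3, 2] (x) [-1, 1, -2] + [3, 0, -2] (x) [1, 0, 1] (x) [4, 6, 4], so rank(T) ≤ 2.
These bounds meet, so rank(T) = 2.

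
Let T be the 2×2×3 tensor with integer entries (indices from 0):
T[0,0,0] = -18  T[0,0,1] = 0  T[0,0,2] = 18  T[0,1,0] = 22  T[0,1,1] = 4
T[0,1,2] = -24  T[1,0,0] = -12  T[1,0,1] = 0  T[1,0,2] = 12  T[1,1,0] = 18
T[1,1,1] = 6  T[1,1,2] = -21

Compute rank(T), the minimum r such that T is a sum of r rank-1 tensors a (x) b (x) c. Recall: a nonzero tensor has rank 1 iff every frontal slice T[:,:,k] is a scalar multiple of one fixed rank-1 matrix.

2

Lower bound: the mode-1 unfolding of T (rows indexed by i, columns by (j,k) = (0,0), (0,1), (0,2), (1,0), (1,1), (1,2)) is [[-18, 0, 18, 22, 4, -24], [-12, 0, 12, 18, 6, -21]].
There the 2×2 minor on rows i ∈ {0, 1}, columns (j,k) ∈ {(0,0), (1,0)} is det [[-18, 22], [-12, 18]] = -60 ≠ 0, so this unfolding has rank ≥ 2; CP rank is at least every unfolding rank, so rank(T) ≥ 2. (This is only a lower bound: in general the CP rank may exceed every unfolding rank, so we still need to exhibit 2 rank-1 terms summing to T.)
Upper bound — finding two terms. Write S_k = T[:,:,k] for the frontal slices: S₀ = [[-18, 22], [-12, 18]], S₁ = [[0, 4], [0, 6]], S₂ = [[18, -24], [12, -21]].
If T = a₁ (x) b₁ (x) c₁ + a₂ (x) b₂ (x) c₂ then each S_k = c₁[k]·a₁b₁ᵀ + c₂[k]·a₂b₂ᵀ. S₀ and S₁ are linearly independent, so a₁b₁ᵀ and a₂b₂ᵀ must span the same plane of matrices: they are the rank-1 matrices of the form x·S₀ + y·S₁.
det(x·S₀ + y·S₁) is −60·x² − 60·xy = (-60)·(x + y)(x), vanishing at (x:y) = (1:-1) and (0:1).
M₁ = S₀ − S₁ = [[-18, 18], [-12, 12]] = (-6)·[3, 2][1, -1]ᵀ and M₂ = S₁ = [[0, 4], [0, 6]] = 2·[2, 3][0, 1]ᵀ, so take a₁ = [3, 2], b₁ = [1, -1], a₂ = [2, 3], b₂ = [0, 1].
Each slice is an integer combination of E₁ = a₁b₁ᵀ and E₂ = a₂b₂ᵀ: S₀ = −6·E₁ + 2·E₂, S₁ = 2·E₂, S₂ = 6·E₁ − 3·E₂; reading off coefficients, c₁ = [-6, 0, 6] and c₂ = [2, 2, -3].
Hence T = [3, 2] (x) [1, -1] (x) [-6, 0, 6] + [2, 3] (x) [0, 1] (x) [2, 2, -3], so rank(T) ≤ 2.
These bounds meet, so rank(T) = 2.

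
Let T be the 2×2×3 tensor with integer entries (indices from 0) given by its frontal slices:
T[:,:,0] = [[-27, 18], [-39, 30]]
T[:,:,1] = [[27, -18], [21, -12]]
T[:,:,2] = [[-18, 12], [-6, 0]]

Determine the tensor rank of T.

2

Lower bound: in the mode-2 unfolding of T (rows indexed by j, columns by (i,k)) the 2×2 minor on rows j ∈ {0, 1}, columns (i,k) ∈ {(0,0), (1,0)} is det [[-27, -39], [18, 30]] = -108 ≠ 0, so that unfolding has rank ≥ 2 and hence rank(T) ≥ 2 (CP rank is at least every unfolding rank, though it can be larger).
Upper bound: with S_k = T[:,:,k], the two rank-1 terms a₁b₁ᵀ, a₂b₂ᵀ are the rank-1 members of the pencil x·S₀ + y·S₁.
det(x·S₀ + y·S₁) is −108·x² + 54·xy + 54·y² = (-54)·(x − y)(2·x + y), vanishing at (x:y) = (1:1) and (1:-2).
M₁ = S₀ + S₁ = [[0, 0], [-18, 18]] = (-18)·(0, 1)(1, -1)ᵀ and M₂ = S₀ − 2·S₁ = [[-81, 54], [-81, 54]] = (-27)·(1, 1)(3, -2)ᵀ, so take a₁ = (0, 1), b₁ = (1, -1), a₂ = (1, 1), b₂ = (3, -2).
Each slice is an integer combination of E₁ = a₁b₁ᵀ and E₂ = a₂b₂ᵀ: S₀ = −12·E₁ − 9·E₂, S₁ = −6·E₁ + 9·E₂, S₂ = 12·E₁ − 6·E₂; reading off coefficients, c₁ = (-12, -6, 12) and c₂ = (-9, 9, -6).
Hence T = (0, 1) (x) (1, -1) (x) (-12, -6, 12) + (1, 1) (x) (3, -2) (x) (-9, 9, -6), so rank(T) ≤ 2.
These bounds meet, so rank(T) = 2.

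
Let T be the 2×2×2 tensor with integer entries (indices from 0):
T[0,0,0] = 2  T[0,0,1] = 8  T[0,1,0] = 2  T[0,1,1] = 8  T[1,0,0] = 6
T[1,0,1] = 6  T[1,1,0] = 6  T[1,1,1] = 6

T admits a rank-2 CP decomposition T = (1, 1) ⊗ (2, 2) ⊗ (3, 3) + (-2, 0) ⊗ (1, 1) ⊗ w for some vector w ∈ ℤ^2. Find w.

Subtract the known terms from T to get the rank-1 residual R = (-2, 0) ⊗ (1, 1) ⊗ w, so R[i,j,k] = a[i]·b[j]·w[k]. Pick indices with nonzero a[0]·b[0] = (-2)·(1) = -2. Only the fibre through (0,0,·) is needed: R[0,0,:] = T[0,0,:] − Σₗ aₗ[0]bₗ[0]cₗ = [2, 8] − (1)·(2)·(3, 3) = [-4, 2]. Then w[k] = R[0,0,k] / -2 for each k, giving w = [-4, 2] / -2 = (2, -1).

w = (2, -1)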